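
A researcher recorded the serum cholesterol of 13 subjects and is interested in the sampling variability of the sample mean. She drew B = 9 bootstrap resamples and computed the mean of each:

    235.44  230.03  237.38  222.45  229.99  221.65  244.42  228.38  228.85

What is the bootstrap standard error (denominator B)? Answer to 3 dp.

Bootstrap SE is the standard deviation of the 9 replicate means.
Mean of replicates: (235.44 + 230.03 + 237.38 + 222.45 + 229.99 + 221.65 + 244.42 + 228.38 + 228.85) / 9 = 2078.5900 / 9 = 230.9544
Sum of squared deviations: (+4.4856)² + (−0.9244)² + (+6.4256)² + (−8.5044)² + (−0.9644)² + (−9.3044)² + (+13.4656)² + (−2.5744)² + (−2.1044)² = 414.4686
Variance = 414.4686 / 9 = 46.0521
SE* = √46.0521

SE* = 6.786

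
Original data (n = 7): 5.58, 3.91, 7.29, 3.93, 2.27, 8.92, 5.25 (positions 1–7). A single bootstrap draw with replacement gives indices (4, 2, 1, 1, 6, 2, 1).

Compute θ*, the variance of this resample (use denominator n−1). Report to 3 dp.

θ* = 3.178

Resample values: 3.93, 3.91, 5.58, 5.58, 8.92, 3.91, 5.58.
Mean = 5.3443; sum of squared deviations = 19.0670
s² = 19.0670 / 6 = 3.1778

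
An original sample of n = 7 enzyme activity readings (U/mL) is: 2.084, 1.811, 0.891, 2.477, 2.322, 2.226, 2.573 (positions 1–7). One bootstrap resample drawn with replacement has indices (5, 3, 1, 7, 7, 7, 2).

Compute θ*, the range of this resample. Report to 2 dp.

Resample values: 2.322, 0.891, 2.084, 2.573, 2.573, 2.573, 1.811.
Range = 2.573 − 0.891 = 1.68

θ* = 1.68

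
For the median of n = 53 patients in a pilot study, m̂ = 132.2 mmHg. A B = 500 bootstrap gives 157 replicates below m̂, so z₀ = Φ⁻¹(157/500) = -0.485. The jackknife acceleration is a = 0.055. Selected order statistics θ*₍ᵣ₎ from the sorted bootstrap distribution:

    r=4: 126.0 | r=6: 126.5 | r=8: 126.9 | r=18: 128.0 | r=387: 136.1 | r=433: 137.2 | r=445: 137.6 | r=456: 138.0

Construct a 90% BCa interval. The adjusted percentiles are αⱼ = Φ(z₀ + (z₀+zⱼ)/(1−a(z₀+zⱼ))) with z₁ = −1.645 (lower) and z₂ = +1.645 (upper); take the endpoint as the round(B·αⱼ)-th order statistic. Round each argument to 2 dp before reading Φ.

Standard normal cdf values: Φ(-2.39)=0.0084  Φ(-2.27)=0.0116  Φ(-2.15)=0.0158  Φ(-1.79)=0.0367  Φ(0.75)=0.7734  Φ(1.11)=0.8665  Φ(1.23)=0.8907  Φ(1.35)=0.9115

Lower: z₀ + z₁ = -0.485 + (-1.645) = -2.130; 1 − a(z₀+z₁) = 1 − (0.055)(-2.130) = 1.1172; argument = -0.485 + (-2.130)/1.1172 = -2.3916 → -2.39.
α₁ = Φ(-2.39) = 0.0084; rank = round(500 × 0.0084) = 4; θ*₍4₎ = 126.0.
Upper: z₀ + z₂ = 1.160; 1 − a(z₀+z₂) = 0.9362; argument = 0.7541 → 0.75; α₂ = 0.7734; rank = 387; θ*₍387₎ = 136.1.

(126.0, 136.1)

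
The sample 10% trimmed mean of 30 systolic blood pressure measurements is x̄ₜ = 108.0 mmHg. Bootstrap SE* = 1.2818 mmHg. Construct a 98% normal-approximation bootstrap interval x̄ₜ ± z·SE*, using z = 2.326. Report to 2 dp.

Margin = 2.326 × 1.2818 = 2.981
Interval: 108.0 ± 2.981

(105.02, 110.98)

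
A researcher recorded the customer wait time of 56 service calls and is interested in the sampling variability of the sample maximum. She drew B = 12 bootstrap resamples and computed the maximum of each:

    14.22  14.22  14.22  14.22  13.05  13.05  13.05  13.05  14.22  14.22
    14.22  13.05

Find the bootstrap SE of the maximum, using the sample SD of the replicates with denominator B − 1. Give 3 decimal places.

SE* = 0.602

Bootstrap SE is the standard deviation of the 12 replicate maximums.
Mean of replicates: (14.22 + 14.22 + 14.22 + 14.22 + 13.05 + 13.05 + 13.05 + 13.05 + 14.22 + 14.22 + 14.22 + 13.05) / 12 = 164.7900 / 12 = 13.7325
Sum of squared deviations: (+0.4875)² + (+0.4875)² + (+0.4875)² + (+0.4875)² + (−0.6825)² + (−0.6825)² + (−0.6825)² + (−0.6825)² + (+0.4875)² + (+0.4875)² + (+0.4875)² + (−0.6825)² = 3.9926
Variance = 3.9926 / 11 = 0.3630
SE* = √0.3630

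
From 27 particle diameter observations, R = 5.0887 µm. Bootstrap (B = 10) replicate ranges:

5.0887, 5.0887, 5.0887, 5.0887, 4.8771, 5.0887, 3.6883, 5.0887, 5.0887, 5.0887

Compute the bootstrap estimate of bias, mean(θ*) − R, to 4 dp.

mean(θ*) = (5.0887 + 5.0887 + 5.0887 + 5.0887 + 4.8771 + 5.0887 + 3.6883 + 5.0887 + 5.0887 + 5.0887) / 10 = 4.92750
bias = 4.92750 − 5.0887

bias = −0.1612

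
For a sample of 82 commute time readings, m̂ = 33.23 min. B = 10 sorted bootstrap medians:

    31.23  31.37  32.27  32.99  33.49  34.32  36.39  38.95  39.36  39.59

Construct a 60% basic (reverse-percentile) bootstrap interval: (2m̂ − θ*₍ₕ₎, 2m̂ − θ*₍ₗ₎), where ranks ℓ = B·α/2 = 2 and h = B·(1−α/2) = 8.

(27.51, 35.09)

Percentile endpoints at ranks 2 and 8: θ*₍2₎ = 31.37, θ*₍8₎ = 38.95.
Basic interval reflects these around m̂:
  lower = 2 × 33.23 − 38.95 = 27.51
  upper = 2 × 33.23 − 31.37 = 35.09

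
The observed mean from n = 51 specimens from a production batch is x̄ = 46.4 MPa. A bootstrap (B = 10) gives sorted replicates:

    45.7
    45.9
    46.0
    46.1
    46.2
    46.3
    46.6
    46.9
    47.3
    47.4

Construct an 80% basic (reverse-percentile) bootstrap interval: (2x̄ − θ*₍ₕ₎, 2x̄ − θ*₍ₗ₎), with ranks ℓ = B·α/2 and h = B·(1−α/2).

(45.5, 47.1)

Percentile endpoints at ranks 1 and 9: θ*₍1₎ = 45.7, θ*₍9₎ = 47.3.
Basic interval reflects these around x̄:
  lower = 2 × 46.4 − 47.3 = 45.5
  upper = 2 × 46.4 − 45.7 = 47.1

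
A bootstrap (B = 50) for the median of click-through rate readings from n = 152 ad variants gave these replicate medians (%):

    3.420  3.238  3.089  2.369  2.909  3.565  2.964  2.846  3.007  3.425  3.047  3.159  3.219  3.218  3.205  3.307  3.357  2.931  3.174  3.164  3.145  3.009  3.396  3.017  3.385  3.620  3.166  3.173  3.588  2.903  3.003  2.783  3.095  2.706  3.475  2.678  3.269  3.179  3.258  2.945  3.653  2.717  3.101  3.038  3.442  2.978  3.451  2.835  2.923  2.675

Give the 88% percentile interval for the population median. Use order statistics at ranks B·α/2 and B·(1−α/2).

Sorted replicates: 2.369, 2.675, 2.678, 2.706, 2.717, 2.783, 2.835, 2.846, 2.903, 2.909, 2.923, 2.931, 2.945, 2.964, 2.978, 3.003, 3.007, 3.009, 3.017, 3.038, 3.047, 3.089, 3.095, 3.101, 3.145, 3.159, 3.164, 3.166, 3.173, 3.174, 3.179, 3.205, 3.218, 3.219, 3.238, 3.258, 3.269, 3.307, 3.357, 3.385, 3.396, 3.420, 3.425, 3.442, 3.451, 3.475, 3.565, 3.588, 3.620, 3.653
α = 0.12; lower rank = 50 × 0.060 = 3; upper rank = 50 × 0.940 = 47.
The 3rd smallest replicate is 2.678; the 47th is 3.565.

(2.678, 3.565)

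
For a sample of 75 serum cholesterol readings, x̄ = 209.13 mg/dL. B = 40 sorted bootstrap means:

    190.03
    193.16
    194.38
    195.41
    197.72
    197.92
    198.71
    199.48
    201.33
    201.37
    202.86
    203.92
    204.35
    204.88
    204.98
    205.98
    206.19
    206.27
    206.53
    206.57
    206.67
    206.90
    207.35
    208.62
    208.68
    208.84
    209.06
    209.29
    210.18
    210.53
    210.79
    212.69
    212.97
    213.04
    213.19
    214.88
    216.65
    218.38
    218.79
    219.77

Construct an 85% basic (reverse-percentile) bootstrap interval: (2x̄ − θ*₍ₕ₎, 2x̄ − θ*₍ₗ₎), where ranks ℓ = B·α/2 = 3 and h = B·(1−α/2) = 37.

Percentile endpoints at ranks 3 and 37: θ*₍3₎ = 194.38, θ*₍37₎ = 216.65.
Basic interval reflects these around x̄:
  lower = 2 × 209.13 − 216.65 = 201.61
  upper = 2 × 209.13 − 194.38 = 223.88

(201.61, 223.88)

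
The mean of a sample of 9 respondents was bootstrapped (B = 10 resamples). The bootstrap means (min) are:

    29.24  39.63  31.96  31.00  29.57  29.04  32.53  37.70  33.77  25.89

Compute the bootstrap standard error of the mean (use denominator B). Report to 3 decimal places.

SE* = 3.934

Bootstrap SE is the standard deviation of the 10 replicate means.
Mean of replicates: (29.24 + 39.63 + 31.96 + 31.00 + 29.57 + 29.04 + 32.53 + 37.70 + 33.77 + 25.89) / 10 = 320.3300 / 10 = 32.0330
Sum of squared deviations: (−2.7930)² + (+7.5970)² + (−0.0730)² + (−1.0330)² + (−2.4630)² + (−2.9930)² + (+0.4970)² + (+5.6670)² + (+1.7370)² + (−6.1430)² = 154.7276
Variance = 154.7276 / 10 = 15.4728
SE* = √15.4728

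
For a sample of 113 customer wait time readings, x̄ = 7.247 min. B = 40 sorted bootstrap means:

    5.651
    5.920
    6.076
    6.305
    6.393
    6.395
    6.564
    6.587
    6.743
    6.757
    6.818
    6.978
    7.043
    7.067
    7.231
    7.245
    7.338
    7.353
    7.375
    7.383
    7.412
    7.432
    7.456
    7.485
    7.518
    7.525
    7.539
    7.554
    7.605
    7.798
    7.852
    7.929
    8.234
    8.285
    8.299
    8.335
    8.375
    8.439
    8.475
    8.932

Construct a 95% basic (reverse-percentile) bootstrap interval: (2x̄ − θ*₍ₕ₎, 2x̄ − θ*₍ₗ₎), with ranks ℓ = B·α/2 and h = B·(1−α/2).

(6.019, 8.843)

Percentile endpoints at ranks 1 and 39: θ*₍1₎ = 5.651, θ*₍39₎ = 8.475.
Basic interval reflects these around x̄:
  lower = 2 × 7.247 − 8.475 = 6.019
  upper = 2 × 7.247 − 5.651 = 8.843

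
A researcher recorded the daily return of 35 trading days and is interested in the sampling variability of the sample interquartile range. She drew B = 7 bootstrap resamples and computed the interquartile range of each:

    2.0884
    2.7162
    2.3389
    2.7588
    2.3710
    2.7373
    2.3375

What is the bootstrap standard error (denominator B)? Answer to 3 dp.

Bootstrap SE is the standard deviation of the 7 replicate interquartile ranges.
Mean of replicates: (2.0884 + 2.7162 + 2.3389 + 2.7588 + 2.3710 + 2.7373 + 2.3375) / 7 = 17.34810 / 7 = 2.47830
Sum of squared deviations: (−0.38990)² + (+0.23790)² + (−0.13940)² + (+0.28050)² + (−0.10730)² + (+0.25900)² + (−0.14080)² = 0.40515
Variance = 0.40515 / 7 = 0.05788
SE* = √0.05788

SE* = 0.241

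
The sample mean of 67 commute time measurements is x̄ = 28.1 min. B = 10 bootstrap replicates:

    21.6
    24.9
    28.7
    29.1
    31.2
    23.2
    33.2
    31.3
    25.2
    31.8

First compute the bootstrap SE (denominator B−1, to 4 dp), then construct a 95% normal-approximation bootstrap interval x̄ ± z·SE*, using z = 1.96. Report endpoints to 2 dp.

Mean of replicates = 28.0200; sum of squared deviations = 145.7560; SE* = √(145.7560/9) = 4.0243
Margin = 1.96 × 4.0243 = 7.888
Interval: 28.1 ± 7.888

(20.21, 35.99)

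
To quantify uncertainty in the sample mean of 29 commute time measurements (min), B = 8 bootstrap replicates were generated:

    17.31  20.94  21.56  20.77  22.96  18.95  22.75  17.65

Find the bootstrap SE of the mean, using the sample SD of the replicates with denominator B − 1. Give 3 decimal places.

SE* = 2.173

Bootstrap SE is the standard deviation of the 8 replicate means.
Mean of replicates: (17.31 + 20.94 + 21.56 + 20.77 + 22.96 + 18.95 + 22.75 + 17.65) / 8 = 162.8900 / 8 = 20.3612
Sum of squared deviations: (−3.0512)² + (+0.5788)² + (+1.1988)² + (+0.4088)² + (+2.5988)² + (−1.4112)² + (+2.3888)² + (−2.7112)² = 33.0513
Variance = 33.0513 / 7 = 4.7216
SE* = √4.7216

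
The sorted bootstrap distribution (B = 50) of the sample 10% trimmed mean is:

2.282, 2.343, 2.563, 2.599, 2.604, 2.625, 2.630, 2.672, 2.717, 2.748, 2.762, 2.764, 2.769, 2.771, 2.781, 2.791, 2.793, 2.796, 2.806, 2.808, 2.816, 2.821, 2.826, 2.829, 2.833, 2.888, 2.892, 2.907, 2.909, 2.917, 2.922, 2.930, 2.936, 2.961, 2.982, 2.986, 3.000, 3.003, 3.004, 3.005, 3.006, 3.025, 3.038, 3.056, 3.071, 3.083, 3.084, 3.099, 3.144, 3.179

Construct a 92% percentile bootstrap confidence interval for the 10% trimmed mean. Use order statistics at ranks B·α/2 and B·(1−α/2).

(2.343, 3.099)

α = 0.08; lower rank = 50 × 0.040 = 2; upper rank = 50 × 0.960 = 48.
The 2nd smallest replicate is 2.343; the 48th is 3.099.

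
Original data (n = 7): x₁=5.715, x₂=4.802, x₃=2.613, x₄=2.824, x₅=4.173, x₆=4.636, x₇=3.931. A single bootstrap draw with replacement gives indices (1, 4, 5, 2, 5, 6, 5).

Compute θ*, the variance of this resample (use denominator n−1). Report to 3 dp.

θ* = 0.762

Resample values: 5.715, 2.824, 4.173, 4.802, 4.173, 4.636, 4.173.
Mean = 4.3566; sum of squared deviations = 4.5717
s² = 4.5717 / 6 = 0.7619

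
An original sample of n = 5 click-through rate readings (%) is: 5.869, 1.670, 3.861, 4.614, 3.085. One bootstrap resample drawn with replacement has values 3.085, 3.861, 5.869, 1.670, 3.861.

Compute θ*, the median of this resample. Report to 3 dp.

Sorted: 1.670, 3.085, 3.861, 3.861, 5.869
Median = middle value = 3.861

θ* = 3.861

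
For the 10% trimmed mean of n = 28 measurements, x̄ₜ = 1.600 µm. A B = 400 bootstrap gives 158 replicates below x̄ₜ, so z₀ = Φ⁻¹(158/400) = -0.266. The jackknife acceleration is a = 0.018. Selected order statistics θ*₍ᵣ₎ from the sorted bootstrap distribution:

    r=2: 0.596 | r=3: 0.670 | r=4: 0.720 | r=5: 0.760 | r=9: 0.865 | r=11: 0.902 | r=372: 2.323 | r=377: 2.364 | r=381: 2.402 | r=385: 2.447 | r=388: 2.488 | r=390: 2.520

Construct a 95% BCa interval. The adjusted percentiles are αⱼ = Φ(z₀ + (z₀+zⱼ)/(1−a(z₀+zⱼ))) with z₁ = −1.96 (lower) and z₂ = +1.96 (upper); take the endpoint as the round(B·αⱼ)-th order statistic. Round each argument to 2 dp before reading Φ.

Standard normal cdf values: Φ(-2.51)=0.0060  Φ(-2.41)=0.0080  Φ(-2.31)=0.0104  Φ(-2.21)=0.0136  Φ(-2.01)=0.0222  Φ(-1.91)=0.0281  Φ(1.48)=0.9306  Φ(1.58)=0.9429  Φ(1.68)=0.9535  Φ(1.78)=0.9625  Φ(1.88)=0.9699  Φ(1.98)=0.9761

Lower: z₀ + z₁ = -0.266 + (-1.960) = -2.226; 1 − a(z₀+z₁) = 1 − (0.018)(-2.226) = 1.0401; argument = -0.266 + (-2.226)/1.0401 = -2.4062 → -2.41.
α₁ = Φ(-2.41) = 0.0080; rank = round(400 × 0.0080) = 3; θ*₍3₎ = 0.670.
Upper: z₀ + z₂ = 1.694; 1 − a(z₀+z₂) = 0.9695; argument = 1.4813 → 1.48; α₂ = 0.9306; rank = 372; θ*₍372₎ = 2.323.

(0.670, 2.323)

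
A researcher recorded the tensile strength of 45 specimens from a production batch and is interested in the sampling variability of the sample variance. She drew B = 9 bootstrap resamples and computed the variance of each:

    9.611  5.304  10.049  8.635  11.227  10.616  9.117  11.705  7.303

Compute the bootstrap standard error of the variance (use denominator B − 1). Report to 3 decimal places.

SE* = 2.010

Bootstrap SE is the standard deviation of the 9 replicate variances.
Mean of replicates: (9.611 + 5.304 + 10.049 + 8.635 + 11.227 + 10.616 + 9.117 + 11.705 + 7.303) / 9 = 83.5670 / 9 = 9.2852
Sum of squared deviations: (+0.3258)² + (−3.9812)² + (+0.7638)² + (−0.6502)² + (+1.9418)² + (+1.3308)² + (−0.1682)² + (+2.4198)² + (−1.9822)² = 32.3167
Variance = 32.3167 / 8 = 4.0396
SE* = √4.0396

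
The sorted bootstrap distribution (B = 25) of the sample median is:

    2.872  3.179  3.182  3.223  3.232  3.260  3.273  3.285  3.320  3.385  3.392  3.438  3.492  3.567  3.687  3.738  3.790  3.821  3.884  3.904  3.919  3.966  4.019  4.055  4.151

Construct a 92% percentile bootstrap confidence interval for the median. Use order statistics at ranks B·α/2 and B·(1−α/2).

(2.872, 4.055)

α = 0.08; lower rank = 25 × 0.040 = 1; upper rank = 25 × 0.960 = 24.
The 1st smallest replicate is 2.872; the 24th is 4.055.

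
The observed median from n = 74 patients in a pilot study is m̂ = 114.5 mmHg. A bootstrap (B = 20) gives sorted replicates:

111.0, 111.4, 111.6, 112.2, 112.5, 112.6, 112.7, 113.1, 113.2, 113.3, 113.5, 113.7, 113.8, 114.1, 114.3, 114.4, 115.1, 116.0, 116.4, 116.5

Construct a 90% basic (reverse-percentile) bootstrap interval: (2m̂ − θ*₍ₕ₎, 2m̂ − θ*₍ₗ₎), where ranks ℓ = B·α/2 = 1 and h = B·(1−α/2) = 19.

Percentile endpoints at ranks 1 and 19: θ*₍1₎ = 111.0, θ*₍19₎ = 116.4.
Basic interval reflects these around m̂:
  lower = 2 × 114.5 − 116.4 = 112.6
  upper = 2 × 114.5 − 111.0 = 118.0

(112.6, 118.0)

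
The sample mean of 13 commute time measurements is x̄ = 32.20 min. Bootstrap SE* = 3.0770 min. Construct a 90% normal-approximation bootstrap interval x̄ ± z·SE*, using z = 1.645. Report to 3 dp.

(27.138, 37.262)

Margin = 1.645 × 3.0770 = 5.0617
Interval: 32.20 ± 5.0617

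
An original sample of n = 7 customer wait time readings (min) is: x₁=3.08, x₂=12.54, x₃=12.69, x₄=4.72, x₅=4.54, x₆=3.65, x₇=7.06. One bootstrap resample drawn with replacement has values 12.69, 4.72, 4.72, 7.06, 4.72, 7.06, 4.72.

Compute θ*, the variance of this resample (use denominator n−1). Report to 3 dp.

Mean = 6.5271; sum of squared deviations = 51.6117
s² = 51.6117 / 6 = 8.6020

θ* = 8.602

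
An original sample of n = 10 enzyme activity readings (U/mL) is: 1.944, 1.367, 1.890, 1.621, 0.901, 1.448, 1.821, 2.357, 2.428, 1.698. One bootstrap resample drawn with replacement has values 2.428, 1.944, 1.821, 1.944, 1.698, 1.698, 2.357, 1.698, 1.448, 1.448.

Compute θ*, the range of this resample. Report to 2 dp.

θ* = 0.98

Range = 2.428 − 1.448 = 0.98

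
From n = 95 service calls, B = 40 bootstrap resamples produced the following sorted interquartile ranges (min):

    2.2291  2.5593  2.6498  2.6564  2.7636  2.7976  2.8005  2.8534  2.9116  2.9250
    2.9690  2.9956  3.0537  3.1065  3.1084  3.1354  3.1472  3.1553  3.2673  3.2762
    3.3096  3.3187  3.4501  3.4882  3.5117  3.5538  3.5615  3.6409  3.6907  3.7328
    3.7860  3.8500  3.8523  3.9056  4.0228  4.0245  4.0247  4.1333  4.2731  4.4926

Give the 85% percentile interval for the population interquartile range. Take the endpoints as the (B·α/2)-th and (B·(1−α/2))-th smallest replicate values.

(2.6498, 4.0247)

α = 0.15; lower rank = 40 × 0.075 = 3; upper rank = 40 × 0.925 = 37.
The 3rd smallest replicate is 2.6498; the 37th is 4.0247.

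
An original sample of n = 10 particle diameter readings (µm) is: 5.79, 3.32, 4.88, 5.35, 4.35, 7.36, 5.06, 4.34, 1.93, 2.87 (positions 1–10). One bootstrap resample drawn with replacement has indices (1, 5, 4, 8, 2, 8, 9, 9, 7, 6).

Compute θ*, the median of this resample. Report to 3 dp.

Resample values: 5.79, 4.35, 5.35, 4.34, 3.32, 4.34, 1.93, 1.93, 5.06, 7.36.
Sorted: 1.93, 1.93, 3.32, 4.34, 4.34, 4.35, 5.06, 5.35, 5.79, 7.36
Median = average of the two middle values = 4.345

θ* = 4.345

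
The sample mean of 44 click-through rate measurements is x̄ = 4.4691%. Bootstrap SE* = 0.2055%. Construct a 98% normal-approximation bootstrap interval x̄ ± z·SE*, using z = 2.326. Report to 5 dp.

(3.99111, 4.94709)

Margin = 2.326 × 0.2055 = 0.477993
Interval: 4.4691 ± 0.477993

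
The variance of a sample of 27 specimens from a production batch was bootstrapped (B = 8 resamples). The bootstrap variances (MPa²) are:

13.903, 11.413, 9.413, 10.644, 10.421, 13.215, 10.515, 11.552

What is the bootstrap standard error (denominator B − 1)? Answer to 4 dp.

SE* = 1.5044

Bootstrap SE is the standard deviation of the 8 replicate variances.
Mean of replicates: (13.903 + 11.413 + 9.413 + 10.644 + 10.421 + 13.215 + 10.515 + 11.552) / 8 = 91.07600 / 8 = 11.38450
Sum of squared deviations: (+2.51850)² + (+0.02850)² + (−1.97150)² + (−0.74050)² + (−0.96350)² + (+1.83050)² + (−0.86950)² + (+0.16750)² = 15.84196
Variance = 15.84196 / 7 = 2.26314
SE* = √2.26314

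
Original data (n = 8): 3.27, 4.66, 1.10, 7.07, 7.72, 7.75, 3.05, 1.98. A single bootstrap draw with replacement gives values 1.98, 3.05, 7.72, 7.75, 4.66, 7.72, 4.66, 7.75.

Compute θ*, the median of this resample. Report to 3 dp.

Sorted: 1.98, 3.05, 4.66, 4.66, 7.72, 7.72, 7.75, 7.75
Median = average of the two middle values = 6.190

θ* = 6.190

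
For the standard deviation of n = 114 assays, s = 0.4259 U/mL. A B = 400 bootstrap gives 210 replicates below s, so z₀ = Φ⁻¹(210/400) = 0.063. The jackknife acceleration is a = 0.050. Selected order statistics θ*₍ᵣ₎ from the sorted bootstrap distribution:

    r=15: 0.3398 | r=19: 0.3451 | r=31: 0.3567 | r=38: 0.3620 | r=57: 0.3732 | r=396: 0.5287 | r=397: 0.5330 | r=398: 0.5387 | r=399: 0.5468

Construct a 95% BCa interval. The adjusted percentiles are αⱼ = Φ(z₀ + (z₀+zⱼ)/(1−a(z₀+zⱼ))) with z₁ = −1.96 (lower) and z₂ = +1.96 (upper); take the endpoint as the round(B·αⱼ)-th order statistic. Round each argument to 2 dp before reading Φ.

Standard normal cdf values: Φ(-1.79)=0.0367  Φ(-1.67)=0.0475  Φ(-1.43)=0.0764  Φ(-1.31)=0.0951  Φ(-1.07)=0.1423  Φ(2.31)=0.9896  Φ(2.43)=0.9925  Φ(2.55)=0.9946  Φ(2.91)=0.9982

Lower: z₀ + z₁ = 0.063 + (-1.960) = -1.897; 1 − a(z₀+z₁) = 1 − (0.050)(-1.897) = 1.0949; argument = 0.063 + (-1.897)/1.0949 = -1.6697 → -1.67.
α₁ = Φ(-1.67) = 0.0475; rank = round(400 × 0.0475) = 19; θ*₍19₎ = 0.3451.
Upper: z₀ + z₂ = 2.023; 1 − a(z₀+z₂) = 0.8988; argument = 2.3137 → 2.31; α₂ = 0.9896; rank = 396; θ*₍396₎ = 0.5287.

(0.3451, 0.5287)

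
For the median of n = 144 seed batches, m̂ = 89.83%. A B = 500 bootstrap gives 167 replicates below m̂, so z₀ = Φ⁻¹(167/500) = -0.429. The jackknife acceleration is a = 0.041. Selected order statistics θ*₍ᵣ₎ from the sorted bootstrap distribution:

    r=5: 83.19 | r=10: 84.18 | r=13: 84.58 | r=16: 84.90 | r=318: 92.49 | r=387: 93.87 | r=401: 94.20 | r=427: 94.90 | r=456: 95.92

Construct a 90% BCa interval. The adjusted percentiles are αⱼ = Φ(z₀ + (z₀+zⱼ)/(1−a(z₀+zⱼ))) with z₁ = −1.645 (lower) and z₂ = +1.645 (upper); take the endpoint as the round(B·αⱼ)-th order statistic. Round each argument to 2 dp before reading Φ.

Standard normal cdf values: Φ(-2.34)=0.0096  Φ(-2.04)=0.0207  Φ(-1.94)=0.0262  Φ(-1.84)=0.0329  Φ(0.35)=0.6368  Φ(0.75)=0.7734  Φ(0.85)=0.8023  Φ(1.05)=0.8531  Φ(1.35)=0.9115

(83.19, 94.20)

Lower: z₀ + z₁ = -0.429 + (-1.645) = -2.074; 1 − a(z₀+z₁) = 1 − (0.041)(-2.074) = 1.0850; argument = -0.429 + (-2.074)/1.0850 = -2.3405 → -2.34.
α₁ = Φ(-2.34) = 0.0096; rank = round(500 × 0.0096) = 5; θ*₍5₎ = 83.19.
Upper: z₀ + z₂ = 1.216; 1 − a(z₀+z₂) = 0.9501; argument = 0.8508 → 0.85; α₂ = 0.8023; rank = 401; θ*₍401₎ = 94.20.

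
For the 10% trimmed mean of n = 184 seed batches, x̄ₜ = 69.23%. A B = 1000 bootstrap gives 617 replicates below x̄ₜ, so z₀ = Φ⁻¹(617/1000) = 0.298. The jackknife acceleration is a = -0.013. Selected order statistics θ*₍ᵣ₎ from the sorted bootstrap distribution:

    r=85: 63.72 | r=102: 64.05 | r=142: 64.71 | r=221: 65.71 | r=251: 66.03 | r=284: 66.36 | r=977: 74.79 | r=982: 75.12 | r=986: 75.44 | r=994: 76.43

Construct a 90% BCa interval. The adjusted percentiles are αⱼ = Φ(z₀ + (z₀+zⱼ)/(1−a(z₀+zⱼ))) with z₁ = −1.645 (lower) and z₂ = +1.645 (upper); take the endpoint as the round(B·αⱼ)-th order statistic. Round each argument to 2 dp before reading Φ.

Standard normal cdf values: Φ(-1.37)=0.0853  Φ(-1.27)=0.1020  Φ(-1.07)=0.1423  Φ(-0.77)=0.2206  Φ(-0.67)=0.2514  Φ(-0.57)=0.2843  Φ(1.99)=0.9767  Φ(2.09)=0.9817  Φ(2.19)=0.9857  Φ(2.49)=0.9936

(64.71, 75.44)

Lower: z₀ + z₁ = 0.298 + (-1.645) = -1.347; 1 − a(z₀+z₁) = 1 − (-0.013)(-1.347) = 0.9825; argument = 0.298 + (-1.347)/0.9825 = -1.0730 → -1.07.
α₁ = Φ(-1.07) = 0.1423; rank = round(1000 × 0.1423) = 142; θ*₍142₎ = 64.71.
Upper: z₀ + z₂ = 1.943; 1 − a(z₀+z₂) = 1.0253; argument = 2.1931 → 2.19; α₂ = 0.9857; rank = 986; θ*₍986₎ = 75.44.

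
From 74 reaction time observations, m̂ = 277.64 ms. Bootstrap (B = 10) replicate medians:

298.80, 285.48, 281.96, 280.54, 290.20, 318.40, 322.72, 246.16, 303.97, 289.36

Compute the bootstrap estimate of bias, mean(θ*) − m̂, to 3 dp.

bias = +14.119

mean(θ*) = (298.80 + 285.48 + 281.96 + 280.54 + 290.20 + 318.40 + 322.72 + 246.16 + 303.97 + 289.36) / 10 = 291.7590
bias = 291.7590 − 277.64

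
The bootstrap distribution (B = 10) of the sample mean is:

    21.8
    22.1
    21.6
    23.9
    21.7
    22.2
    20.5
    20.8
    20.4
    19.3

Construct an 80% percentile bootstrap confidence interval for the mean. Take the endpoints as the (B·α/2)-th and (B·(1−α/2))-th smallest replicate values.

(19.3, 22.2)

Sorted replicates: 19.3, 20.4, 20.5, 20.8, 21.6, 21.7, 21.8, 22.1, 22.2, 23.9
α = 0.20; lower rank = 10 × 0.100 = 1; upper rank = 10 × 0.900 = 9.
The 1st smallest replicate is 19.3; the 9th is 22.2.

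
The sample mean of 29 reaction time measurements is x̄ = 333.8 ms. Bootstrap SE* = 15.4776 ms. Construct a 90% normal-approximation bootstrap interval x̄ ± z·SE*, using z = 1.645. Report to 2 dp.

Margin = 1.645 × 15.4776 = 25.461
Interval: 333.8 ± 25.461

(308.34, 359.26)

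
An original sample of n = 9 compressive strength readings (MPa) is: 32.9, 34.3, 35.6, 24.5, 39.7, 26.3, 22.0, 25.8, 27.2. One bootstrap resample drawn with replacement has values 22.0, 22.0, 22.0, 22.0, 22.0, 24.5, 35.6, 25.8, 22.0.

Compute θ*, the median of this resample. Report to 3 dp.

θ* = 22.000

Sorted: 22.0, 22.0, 22.0, 22.0, 22.0, 22.0, 24.5, 25.8, 35.6
Median = middle value = 22.000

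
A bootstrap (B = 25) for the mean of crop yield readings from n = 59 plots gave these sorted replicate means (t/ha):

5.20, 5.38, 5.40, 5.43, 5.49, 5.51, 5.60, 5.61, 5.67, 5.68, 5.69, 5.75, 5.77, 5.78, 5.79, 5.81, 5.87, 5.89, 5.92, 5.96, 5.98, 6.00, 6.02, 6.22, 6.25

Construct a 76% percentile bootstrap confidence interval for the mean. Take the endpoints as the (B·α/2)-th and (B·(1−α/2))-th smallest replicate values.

α = 0.24; lower rank = 25 × 0.120 = 3; upper rank = 25 × 0.880 = 22.
The 3rd smallest replicate is 5.40; the 22nd is 6.00.

(5.40, 6.00)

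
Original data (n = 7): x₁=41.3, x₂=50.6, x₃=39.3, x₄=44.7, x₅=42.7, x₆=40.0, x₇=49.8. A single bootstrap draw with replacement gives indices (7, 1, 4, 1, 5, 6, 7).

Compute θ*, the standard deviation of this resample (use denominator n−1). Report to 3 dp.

Resample values: 49.8, 41.3, 44.7, 41.3, 42.7, 40.0, 49.8.
Mean = 44.2286; sum of squared deviations = 99.6743
s² = 99.6743 / 6 = 16.6124
s = √16.6124 = 4.076

θ* = 4.076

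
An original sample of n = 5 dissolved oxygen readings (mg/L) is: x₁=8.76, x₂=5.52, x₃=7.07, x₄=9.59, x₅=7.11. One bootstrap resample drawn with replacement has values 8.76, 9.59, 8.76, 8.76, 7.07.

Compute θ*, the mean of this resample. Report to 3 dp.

θ* = 8.588

Mean = (8.76 + 9.59 + 8.76 + 8.76 + 7.07) / 5 = 42.940 / 5 = 8.588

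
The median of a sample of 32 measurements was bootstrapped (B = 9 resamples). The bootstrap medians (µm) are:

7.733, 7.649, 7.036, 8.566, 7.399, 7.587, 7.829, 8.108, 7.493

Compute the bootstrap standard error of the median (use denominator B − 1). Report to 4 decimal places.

Bootstrap SE is the standard deviation of the 9 replicate medians.
Mean of replicates: (7.733 + 7.649 + 7.036 + 8.566 + 7.399 + 7.587 + 7.829 + 8.108 + 7.493) / 9 = 69.40000 / 9 = 7.71111
Sum of squared deviations: (+0.02189)² + (−0.06211)² + (−0.67511)² + (+0.85489)² + (−0.31211)² + (−0.12411)² + (+0.11789)² + (+0.39689)² + (−0.21811)² = 1.52275
Variance = 1.52275 / 8 = 0.19034
SE* = √0.19034

SE* = 0.4363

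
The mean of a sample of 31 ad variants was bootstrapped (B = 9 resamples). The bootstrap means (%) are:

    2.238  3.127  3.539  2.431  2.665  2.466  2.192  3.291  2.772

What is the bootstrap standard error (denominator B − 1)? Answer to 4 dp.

Bootstrap SE is the standard deviation of the 9 replicate means.
Mean of replicates: (2.238 + 3.127 + 3.539 + 2.431 + 2.665 + 2.466 + 2.192 + 3.291 + 2.772) / 9 = 24.72100 / 9 = 2.74678
Sum of squared deviations: (−0.50878)² + (+0.38022)² + (+0.79222)² + (−0.31578)² + (−0.08178)² + (−0.28078)² + (−0.55478)² + (+0.54422)² + (+0.02522)² = 1.82087
Variance = 1.82087 / 8 = 0.22761
SE* = √0.22761

SE* = 0.4771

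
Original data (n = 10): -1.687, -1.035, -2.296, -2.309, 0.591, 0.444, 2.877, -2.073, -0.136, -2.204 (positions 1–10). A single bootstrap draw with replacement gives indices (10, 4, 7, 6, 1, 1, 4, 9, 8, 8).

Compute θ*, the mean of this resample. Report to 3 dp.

θ* = -1.116

Resample values: -2.204, -2.309, 2.877, 0.444, -1.687, -1.687, -2.309, -0.136, -2.073, -2.073.
Mean = ((-2.204) + (-2.309) + 2.877 + 0.444 + (-1.687) + (-1.687) + (-2.309) + (-0.136) + (-2.073) + (-2.073)) / 10 = -11.1570 / 10 = -1.116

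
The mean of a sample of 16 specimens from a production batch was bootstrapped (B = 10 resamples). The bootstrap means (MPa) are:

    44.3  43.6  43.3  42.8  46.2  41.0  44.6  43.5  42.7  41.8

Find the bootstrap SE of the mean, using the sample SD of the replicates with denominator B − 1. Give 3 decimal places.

SE* = 1.465

Bootstrap SE is the standard deviation of the 10 replicate means.
Mean of replicates: (44.3 + 43.6 + 43.3 + 42.8 + 46.2 + 41.0 + 44.6 + 43.5 + 42.7 + 41.8) / 10 = 433.8000 / 10 = 43.3800
Sum of squared deviations: (+0.9200)² + (+0.2200)² + (−0.0800)² + (−0.5800)² + (+2.8200)² + (−2.3800)² + (+1.2200)² + (+0.1200)² + (−0.6800)² + (−1.5800)² = 19.3160
Variance = 19.3160 / 9 = 2.1462
SE* = √2.1462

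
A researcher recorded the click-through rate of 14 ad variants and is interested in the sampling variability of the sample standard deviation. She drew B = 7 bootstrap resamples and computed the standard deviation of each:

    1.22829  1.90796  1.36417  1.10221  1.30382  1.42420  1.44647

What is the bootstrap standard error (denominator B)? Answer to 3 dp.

Bootstrap SE is the standard deviation of the 7 replicate standard deviations.
Mean of replicates: (1.22829 + 1.90796 + 1.36417 + 1.10221 + 1.30382 + 1.42420 + 1.44647) / 7 = 9.777120 / 7 = 1.396731
Sum of squared deviations: (−0.168441)² + (+0.511229)² + (−0.032561)² + (−0.294521)² + (−0.092911)² + (+0.027469)² + (+0.049739)² = 0.389391
Variance = 0.389391 / 7 = 0.055627
SE* = √0.055627

SE* = 0.236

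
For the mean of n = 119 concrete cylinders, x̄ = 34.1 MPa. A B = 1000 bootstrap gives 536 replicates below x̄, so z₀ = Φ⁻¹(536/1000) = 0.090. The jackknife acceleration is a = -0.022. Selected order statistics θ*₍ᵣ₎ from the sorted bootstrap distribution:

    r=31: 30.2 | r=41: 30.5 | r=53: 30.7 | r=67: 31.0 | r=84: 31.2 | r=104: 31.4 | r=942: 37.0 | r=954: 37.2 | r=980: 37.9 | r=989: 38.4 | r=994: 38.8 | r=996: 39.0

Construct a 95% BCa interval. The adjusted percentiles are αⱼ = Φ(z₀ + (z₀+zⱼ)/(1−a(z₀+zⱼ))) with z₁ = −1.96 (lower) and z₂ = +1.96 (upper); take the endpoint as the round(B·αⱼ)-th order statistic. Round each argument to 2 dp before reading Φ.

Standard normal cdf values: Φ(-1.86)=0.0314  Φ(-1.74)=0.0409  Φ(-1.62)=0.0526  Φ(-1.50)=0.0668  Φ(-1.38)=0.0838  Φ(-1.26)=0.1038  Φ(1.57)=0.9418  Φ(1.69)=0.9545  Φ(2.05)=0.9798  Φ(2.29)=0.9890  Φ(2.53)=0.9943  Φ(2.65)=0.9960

Lower: z₀ + z₁ = 0.090 + (-1.960) = -1.870; 1 − a(z₀+z₁) = 1 − (-0.022)(-1.870) = 0.9589; argument = 0.090 + (-1.870)/0.9589 = -1.8602 → -1.86.
α₁ = Φ(-1.86) = 0.0314; rank = round(1000 × 0.0314) = 31; θ*₍31₎ = 30.2.
Upper: z₀ + z₂ = 2.050; 1 − a(z₀+z₂) = 1.0451; argument = 2.0515 → 2.05; α₂ = 0.9798; rank = 980; θ*₍980₎ = 37.9.

(30.2, 37.9)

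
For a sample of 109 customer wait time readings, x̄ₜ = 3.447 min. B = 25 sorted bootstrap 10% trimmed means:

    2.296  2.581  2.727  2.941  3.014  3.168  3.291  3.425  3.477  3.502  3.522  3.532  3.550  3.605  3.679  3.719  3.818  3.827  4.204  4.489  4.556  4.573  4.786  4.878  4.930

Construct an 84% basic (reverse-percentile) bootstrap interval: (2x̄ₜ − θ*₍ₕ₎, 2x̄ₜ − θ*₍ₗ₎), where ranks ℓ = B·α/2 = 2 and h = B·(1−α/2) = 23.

(2.108, 4.313)

Percentile endpoints at ranks 2 and 23: θ*₍2₎ = 2.581, θ*₍23₎ = 4.786.
Basic interval reflects these around x̄ₜ:
  lower = 2 × 3.447 − 4.786 = 2.108
  upper = 2 × 3.447 − 2.581 = 4.313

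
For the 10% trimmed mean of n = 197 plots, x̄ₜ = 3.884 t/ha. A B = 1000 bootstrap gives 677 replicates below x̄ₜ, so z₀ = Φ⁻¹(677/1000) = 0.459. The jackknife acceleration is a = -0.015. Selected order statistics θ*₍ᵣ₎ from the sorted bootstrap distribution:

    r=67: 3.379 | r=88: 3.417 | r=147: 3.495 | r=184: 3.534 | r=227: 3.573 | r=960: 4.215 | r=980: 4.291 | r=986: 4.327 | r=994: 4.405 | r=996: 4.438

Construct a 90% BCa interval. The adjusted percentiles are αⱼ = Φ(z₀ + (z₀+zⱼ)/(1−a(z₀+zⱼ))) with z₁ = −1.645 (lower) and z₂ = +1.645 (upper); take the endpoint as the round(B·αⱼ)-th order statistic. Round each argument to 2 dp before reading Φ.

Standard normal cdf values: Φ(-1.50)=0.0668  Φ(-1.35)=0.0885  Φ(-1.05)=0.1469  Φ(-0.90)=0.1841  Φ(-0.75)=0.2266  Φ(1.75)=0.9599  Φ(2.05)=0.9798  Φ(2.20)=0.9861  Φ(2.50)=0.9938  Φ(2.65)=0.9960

(3.573, 4.405)

Lower: z₀ + z₁ = 0.459 + (-1.645) = -1.186; 1 − a(z₀+z₁) = 1 − (-0.015)(-1.186) = 0.9822; argument = 0.459 + (-1.186)/0.9822 = -0.7485 → -0.75.
α₁ = Φ(-0.75) = 0.2266; rank = round(1000 × 0.2266) = 227; θ*₍227₎ = 3.573.
Upper: z₀ + z₂ = 2.104; 1 − a(z₀+z₂) = 1.0316; argument = 2.4986 → 2.50; α₂ = 0.9938; rank = 994; θ*₍994₎ = 4.405.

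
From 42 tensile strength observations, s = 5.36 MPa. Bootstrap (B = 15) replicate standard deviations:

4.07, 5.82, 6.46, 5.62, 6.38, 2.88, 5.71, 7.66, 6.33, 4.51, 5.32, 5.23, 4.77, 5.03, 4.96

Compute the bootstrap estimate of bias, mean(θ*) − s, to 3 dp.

bias = +0.023

mean(θ*) = (4.07 + 5.82 + 6.46 + 5.62 + 6.38 + 2.88 + 5.71 + 7.66 + 6.33 + 4.51 + 5.32 + 5.23 + 4.77 + 5.03 + 4.96) / 15 = 5.3833
bias = 5.3833 − 5.36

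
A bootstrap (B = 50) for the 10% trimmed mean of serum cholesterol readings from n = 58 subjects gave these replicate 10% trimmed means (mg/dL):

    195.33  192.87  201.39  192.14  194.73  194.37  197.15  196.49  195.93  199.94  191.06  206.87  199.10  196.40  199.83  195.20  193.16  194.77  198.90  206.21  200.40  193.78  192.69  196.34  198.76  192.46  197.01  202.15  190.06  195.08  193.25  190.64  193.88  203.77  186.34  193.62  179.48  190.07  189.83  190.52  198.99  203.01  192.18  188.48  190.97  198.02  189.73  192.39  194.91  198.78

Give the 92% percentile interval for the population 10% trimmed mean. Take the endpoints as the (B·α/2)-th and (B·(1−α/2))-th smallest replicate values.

(186.34, 203.77)

Sorted replicates: 179.48, 186.34, 188.48, 189.73, 189.83, 190.06, 190.07, 190.52, 190.64, 190.97, 191.06, 192.14, 192.18, 192.39, 192.46, 192.69, 192.87, 193.16, 193.25, 193.62, 193.78, 193.88, 194.37, 194.73, 194.77, 194.91, 195.08, 195.20, 195.33, 195.93, 196.34, 196.40, 196.49, 197.01, 197.15, 198.02, 198.76, 198.78, 198.90, 198.99, 199.10, 199.83, 199.94, 200.40, 201.39, 202.15, 203.01, 203.77, 206.21, 206.87
α = 0.08; lower rank = 50 × 0.040 = 2; upper rank = 50 × 0.960 = 48.
The 2nd smallest replicate is 186.34; the 48th is 203.77.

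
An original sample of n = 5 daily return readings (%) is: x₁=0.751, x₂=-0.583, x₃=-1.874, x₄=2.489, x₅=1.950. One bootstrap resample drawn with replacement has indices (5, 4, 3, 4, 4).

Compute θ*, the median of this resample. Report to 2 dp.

Resample values: 1.950, 2.489, -1.874, 2.489, 2.489.
Sorted: -1.874, 1.950, 2.489, 2.489, 2.489
Median = middle value = 2.49

θ* = 2.49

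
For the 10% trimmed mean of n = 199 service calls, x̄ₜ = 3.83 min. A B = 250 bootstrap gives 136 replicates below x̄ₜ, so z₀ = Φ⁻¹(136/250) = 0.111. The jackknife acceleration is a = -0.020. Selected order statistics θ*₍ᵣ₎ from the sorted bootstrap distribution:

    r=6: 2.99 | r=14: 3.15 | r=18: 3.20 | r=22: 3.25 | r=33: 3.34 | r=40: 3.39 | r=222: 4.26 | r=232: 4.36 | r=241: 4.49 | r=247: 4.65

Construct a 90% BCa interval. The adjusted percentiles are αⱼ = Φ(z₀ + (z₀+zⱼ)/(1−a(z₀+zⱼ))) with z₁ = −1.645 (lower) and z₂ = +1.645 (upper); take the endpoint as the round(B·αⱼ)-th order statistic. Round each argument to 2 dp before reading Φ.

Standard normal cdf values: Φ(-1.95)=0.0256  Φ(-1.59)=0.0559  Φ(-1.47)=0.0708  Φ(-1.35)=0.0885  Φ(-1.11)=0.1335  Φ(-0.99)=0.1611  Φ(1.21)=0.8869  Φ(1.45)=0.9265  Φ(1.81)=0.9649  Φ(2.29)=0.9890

Lower: z₀ + z₁ = 0.111 + (-1.645) = -1.534; 1 − a(z₀+z₁) = 1 − (-0.020)(-1.534) = 0.9693; argument = 0.111 + (-1.534)/0.9693 = -1.4716 → -1.47.
α₁ = Φ(-1.47) = 0.0708; rank = round(250 × 0.0708) = 18; θ*₍18₎ = 3.20.
Upper: z₀ + z₂ = 1.756; 1 − a(z₀+z₂) = 1.0351; argument = 1.8074 → 1.81; α₂ = 0.9649; rank = 241; θ*₍241₎ = 4.49.

(3.20, 4.49)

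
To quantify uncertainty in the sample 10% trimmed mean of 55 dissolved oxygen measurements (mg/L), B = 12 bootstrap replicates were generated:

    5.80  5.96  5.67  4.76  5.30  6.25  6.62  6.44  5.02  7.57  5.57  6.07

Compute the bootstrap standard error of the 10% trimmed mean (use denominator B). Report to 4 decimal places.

Bootstrap SE is the standard deviation of the 12 replicate 10% trimmed means.
Mean of replicates: (5.80 + 5.96 + 5.67 + 4.76 + 5.30 + 6.25 + 6.62 + 6.44 + 5.02 + 7.57 + 5.57 + 6.07) / 12 = 71.03000 / 12 = 5.91917
Sum of squared deviations: (−0.11917)² + (+0.04083)² + (−0.24917)² + (−1.15917)² + (−0.61917)² + (+0.33083)² + (+0.70083)² + (+0.52083)² + (−0.89917)² + (+1.65083)² + (−0.34917)² + (+0.15083)² = 6.35529
Variance = 6.35529 / 12 = 0.52961
SE* = √0.52961

SE* = 0.7277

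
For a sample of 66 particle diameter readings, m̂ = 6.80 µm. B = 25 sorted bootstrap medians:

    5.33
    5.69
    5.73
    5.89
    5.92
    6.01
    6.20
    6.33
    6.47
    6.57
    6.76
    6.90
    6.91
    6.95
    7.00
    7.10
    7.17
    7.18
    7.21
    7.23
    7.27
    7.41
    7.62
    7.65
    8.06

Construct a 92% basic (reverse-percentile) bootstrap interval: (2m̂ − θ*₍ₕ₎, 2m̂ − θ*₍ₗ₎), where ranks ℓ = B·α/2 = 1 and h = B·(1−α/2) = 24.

(5.95, 8.27)

Percentile endpoints at ranks 1 and 24: θ*₍1₎ = 5.33, θ*₍24₎ = 7.65.
Basic interval reflects these around m̂:
  lower = 2 × 6.80 − 7.65 = 5.95
  upper = 2 × 6.80 − 5.33 = 8.27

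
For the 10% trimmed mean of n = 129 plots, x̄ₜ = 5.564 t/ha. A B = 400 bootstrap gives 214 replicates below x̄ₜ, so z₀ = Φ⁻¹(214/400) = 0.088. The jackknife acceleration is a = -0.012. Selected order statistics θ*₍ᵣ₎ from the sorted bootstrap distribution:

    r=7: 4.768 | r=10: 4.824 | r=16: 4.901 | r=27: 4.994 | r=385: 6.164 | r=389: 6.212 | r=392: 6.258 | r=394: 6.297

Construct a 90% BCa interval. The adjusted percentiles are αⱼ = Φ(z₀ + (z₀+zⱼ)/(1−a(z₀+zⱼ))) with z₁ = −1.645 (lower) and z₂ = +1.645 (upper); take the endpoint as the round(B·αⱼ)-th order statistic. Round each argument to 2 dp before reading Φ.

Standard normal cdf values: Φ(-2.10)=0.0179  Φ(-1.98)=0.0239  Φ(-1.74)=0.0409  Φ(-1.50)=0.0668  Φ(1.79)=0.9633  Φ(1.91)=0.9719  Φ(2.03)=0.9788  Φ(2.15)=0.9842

Lower: z₀ + z₁ = 0.088 + (-1.645) = -1.557; 1 − a(z₀+z₁) = 1 − (-0.012)(-1.557) = 0.9813; argument = 0.088 + (-1.557)/0.9813 = -1.4986 → -1.50.
α₁ = Φ(-1.50) = 0.0668; rank = round(400 × 0.0668) = 27; θ*₍27₎ = 4.994.
Upper: z₀ + z₂ = 1.733; 1 − a(z₀+z₂) = 1.0208; argument = 1.7857 → 1.79; α₂ = 0.9633; rank = 385; θ*₍385₎ = 6.164.

(4.994, 6.164)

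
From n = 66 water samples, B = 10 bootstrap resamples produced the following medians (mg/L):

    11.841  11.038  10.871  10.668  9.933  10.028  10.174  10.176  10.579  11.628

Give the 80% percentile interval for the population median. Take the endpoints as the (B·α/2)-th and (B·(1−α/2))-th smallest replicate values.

Sorted replicates: 9.933, 10.028, 10.174, 10.176, 10.579, 10.668, 10.871, 11.038, 11.628, 11.841
α = 0.20; lower rank = 10 × 0.100 = 1; upper rank = 10 × 0.900 = 9.
The 1st smallest replicate is 9.933; the 9th is 11.628.

(9.933, 11.628)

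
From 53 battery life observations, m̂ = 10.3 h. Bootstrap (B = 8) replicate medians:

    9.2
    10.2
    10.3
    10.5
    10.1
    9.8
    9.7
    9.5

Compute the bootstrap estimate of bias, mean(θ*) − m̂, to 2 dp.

bias = −0.39

mean(θ*) = (9.2 + 10.2 + 10.3 + 10.5 + 10.1 + 9.8 + 9.7 + 9.5) / 8 = 9.912
bias = 9.912 − 10.3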